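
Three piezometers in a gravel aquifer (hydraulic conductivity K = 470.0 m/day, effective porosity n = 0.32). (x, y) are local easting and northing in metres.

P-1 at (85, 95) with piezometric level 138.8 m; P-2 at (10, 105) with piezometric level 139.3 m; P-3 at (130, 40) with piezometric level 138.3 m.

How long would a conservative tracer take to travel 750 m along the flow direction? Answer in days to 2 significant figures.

Differences from P-1: to P-2 (Δx, Δy, Δh) = (-75, 10, +0.5); to P-3 = (45, -55, -0.5).
Solve a·Δx + b·Δy = Δh: det = (-75)·(-55) − 45·10 = 3675.
∂h/∂x = [(+0.5)·(-55) − (-0.5)·10] / 3675 = -0.006122
∂h/∂y = [(-75)·(-0.5) − 45·(+0.5)] / 3675 = +0.004082
|∇h| = √(-0.006122² + 0.004082²) = 0.007358
Seepage velocity v = K·i/n = 470.0 × 0.007358 / 0.32 = 10.81 m/day.
t = 750 / 10.81 = 69.38 days.

69 days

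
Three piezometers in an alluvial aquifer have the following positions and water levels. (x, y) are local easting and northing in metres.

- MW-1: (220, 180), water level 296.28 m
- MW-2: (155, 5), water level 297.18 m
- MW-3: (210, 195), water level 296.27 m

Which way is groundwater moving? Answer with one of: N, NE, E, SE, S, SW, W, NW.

Taking MW-1 as reference: MW-2−MW-1 = (-65, -175, +0.90); MW-3−MW-1 = (-10, 15, -0.01).
Determinant of the coordinate differences = (-65)·15 − (-10)·(-175) = -2725.
∂h/∂x = [(+0.90)·15 − (-0.01)·(-175)] / -2725 = -0.004312
∂h/∂y = [(-65)·(-0.01) − (-10)·(+0.90)] / -2725 = -0.003541
Flow = −∇h = (+0.004312 east, +0.003541 north), which points northeast.

NE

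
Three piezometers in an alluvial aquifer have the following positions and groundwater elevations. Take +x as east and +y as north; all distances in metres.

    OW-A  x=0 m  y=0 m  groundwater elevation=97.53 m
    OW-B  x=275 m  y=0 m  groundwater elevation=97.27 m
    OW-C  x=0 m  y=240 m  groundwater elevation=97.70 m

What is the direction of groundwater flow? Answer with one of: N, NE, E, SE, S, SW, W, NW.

SE

∂h/∂x = (97.27 − 97.53) / (275 − 0) = -0.0009455
∂h/∂y = (97.70 − 97.53) / (240 − 0) = +0.0007083
Flow = −∇h = (+0.0009455 east, -0.0007083 north), which points southeast.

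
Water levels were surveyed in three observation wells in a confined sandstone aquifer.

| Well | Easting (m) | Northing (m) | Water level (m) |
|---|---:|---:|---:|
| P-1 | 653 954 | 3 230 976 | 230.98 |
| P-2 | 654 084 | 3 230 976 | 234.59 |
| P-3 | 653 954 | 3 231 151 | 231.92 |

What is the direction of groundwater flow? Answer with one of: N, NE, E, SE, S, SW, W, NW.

∂h/∂x = (234.59 − 230.98) / (654084 − 653954) = +0.02777
∂h/∂y = (231.92 − 230.98) / (3231151 − 3230976) = +0.005371
Flow = −∇h = (-0.02777 east, -0.005371 north), which points west.

W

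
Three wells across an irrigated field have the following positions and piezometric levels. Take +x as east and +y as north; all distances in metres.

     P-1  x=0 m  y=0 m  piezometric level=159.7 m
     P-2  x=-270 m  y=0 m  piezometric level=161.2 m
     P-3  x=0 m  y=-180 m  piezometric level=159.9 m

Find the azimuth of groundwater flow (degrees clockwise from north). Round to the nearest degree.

∂h/∂x = (161.2 − 159.7) / (-270 − 0) = -0.005556
∂h/∂y = (159.9 − 159.7) / (-180 − 0) = -0.001111
Flow direction (−∇h) has components (+0.005556 E, +0.001111 N).
Azimuth = atan2(E, N) = atan2(+0.005556, +0.001111) = 78.7° ≈ 079°.

079°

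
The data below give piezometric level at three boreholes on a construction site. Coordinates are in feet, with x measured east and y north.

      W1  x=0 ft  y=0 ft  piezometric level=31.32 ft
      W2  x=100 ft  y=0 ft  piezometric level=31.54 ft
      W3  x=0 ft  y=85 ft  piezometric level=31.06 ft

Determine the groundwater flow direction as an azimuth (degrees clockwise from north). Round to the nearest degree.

∂h/∂x = (31.54 − 31.32) / (100 − 0) = +0.002200
∂h/∂y = (31.06 − 31.32) / (85 − 0) = -0.003059
Flow direction (−∇h) has components (-0.002200 E, +0.003059 N).
Azimuth = atan2(E, N) = atan2(-0.002200, +0.003059) = 324.3° ≈ 324°.

324°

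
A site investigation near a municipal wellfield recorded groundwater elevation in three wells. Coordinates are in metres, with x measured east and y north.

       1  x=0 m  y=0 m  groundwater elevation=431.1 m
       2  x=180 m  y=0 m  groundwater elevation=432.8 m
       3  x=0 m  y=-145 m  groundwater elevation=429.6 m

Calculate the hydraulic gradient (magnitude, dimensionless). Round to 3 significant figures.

∂h/∂x = (432.8 − 431.1) / (180 − 0) = +0.009444
∂h/∂y = (429.6 − 431.1) / (-145 − 0) = +0.01034
|∇h| = √(0.009444² + 0.01034²) = 0.014

0.0140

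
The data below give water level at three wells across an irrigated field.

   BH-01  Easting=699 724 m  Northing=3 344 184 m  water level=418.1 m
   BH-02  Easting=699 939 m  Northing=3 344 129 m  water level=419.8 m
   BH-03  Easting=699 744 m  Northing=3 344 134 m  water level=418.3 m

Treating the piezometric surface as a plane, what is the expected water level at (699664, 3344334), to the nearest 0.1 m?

417.5 m

Differences from BH-01: to BH-02 (Δx, Δy, Δh) = (215, -55, +1.7); to BH-03 = (20, -50, +0.2).
Solve a·Δx + b·Δy = Δh: det = 215·(-50) − 20·(-55) = -9650.
∂h/∂x = [(+1.7)·(-50) − (+0.2)·(-55)] / -9650 = +0.007668
∂h/∂y = [215·(+0.2) − 20·(+1.7)] / -9650 = -0.0009326
h(699664, 3344334) = 418.1 + (+0.007668)·(-60) + (-0.0009326)·(150) = 418.1 -0.460 -0.140 = 417.500 m.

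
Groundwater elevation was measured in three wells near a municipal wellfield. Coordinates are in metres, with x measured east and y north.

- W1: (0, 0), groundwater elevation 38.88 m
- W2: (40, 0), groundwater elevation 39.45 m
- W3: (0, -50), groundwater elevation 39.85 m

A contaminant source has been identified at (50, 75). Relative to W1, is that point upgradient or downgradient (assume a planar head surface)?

downgradient

∂h/∂x = (39.45 − 38.88) / (40 − 0) = +0.01425
∂h/∂y = (39.85 − 38.88) / (-50 − 0) = -0.01940
Head at (50, 75) = 38.88 + (+0.01425)·(50) + (-0.01940)·(75) = 38.14 m.
That is lower than the 38.88 m at W1, so the point is downgradient.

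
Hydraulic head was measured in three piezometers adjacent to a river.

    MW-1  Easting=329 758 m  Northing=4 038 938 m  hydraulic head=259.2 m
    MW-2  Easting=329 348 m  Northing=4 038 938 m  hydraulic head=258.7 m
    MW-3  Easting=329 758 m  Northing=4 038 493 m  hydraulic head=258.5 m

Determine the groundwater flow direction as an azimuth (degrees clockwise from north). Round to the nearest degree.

218°

∂h/∂x = (258.7 − 259.2) / (329348 − 329758) = +0.001220
∂h/∂y = (258.5 − 259.2) / (4038493 − 4038938) = +0.001573
Flow direction (−∇h) has components (-0.001220 E, -0.001573 N).
Azimuth = atan2(E, N) = atan2(-0.001220, -0.001573) = 217.8° ≈ 218°.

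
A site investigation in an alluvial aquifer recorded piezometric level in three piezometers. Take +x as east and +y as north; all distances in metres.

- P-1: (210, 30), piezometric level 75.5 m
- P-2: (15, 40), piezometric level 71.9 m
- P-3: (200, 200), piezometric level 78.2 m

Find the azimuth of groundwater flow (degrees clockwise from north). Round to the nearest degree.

Taking P-1 as reference: P-2−P-1 = (-195, 10, -3.6); P-3−P-1 = (-10, 170, +2.7).
Solve a·Δx + b·Δy = Δh: det = (-195)·170 − (-10)·10 = -33050.
∂h/∂x = [(-3.6)·170 − (+2.7)·10] / -33050 = +0.01933
∂h/∂y = [(-195)·(+2.7) − (-10)·(-3.6)] / -33050 = +0.01702
Flow direction (−∇h) has components (-0.01933 E, -0.01702 N).
Azimuth = atan2(E, N) = atan2(-0.01933, -0.01702) = 228.6° ≈ 229°.

229°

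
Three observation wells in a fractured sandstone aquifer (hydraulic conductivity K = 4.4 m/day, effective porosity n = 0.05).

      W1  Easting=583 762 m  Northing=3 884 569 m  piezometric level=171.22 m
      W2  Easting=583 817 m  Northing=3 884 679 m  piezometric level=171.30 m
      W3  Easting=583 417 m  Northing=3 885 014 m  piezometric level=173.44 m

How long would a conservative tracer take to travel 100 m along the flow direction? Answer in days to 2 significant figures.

With h = a·x + b·y + c and W1 as origin, the differences give:
  55·a + 110·b = +0.08
  (-345)·a + 445·b = +2.22
Eliminate b (×445 and ×110, subtract): 62425·a = -208.600 → a = ∂h/∂x = -0.003342
Back-substitute: b = ∂h/∂y = +0.002398.
|∇h| = √(-0.003342² + 0.002398²) = 0.004113
Seepage velocity v = K·i/n = 4.4 × 0.004113 / 0.05 = 0.3619 m/day.
t = 100 / 0.3619 = 276.3 days.

280 days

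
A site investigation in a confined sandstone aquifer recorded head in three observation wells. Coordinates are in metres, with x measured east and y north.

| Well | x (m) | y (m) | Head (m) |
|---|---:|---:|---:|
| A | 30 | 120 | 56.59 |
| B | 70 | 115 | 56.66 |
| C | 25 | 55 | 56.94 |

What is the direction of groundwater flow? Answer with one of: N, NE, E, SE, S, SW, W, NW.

Differences from A: to B (Δx, Δy, Δh) = (40, -5, +0.07); to C = (-5, -65, +0.35).
Determinant of the coordinate differences = 40·(-65) − (-5)·(-5) = -2625.
∂h/∂x = [(+0.07)·(-65) − (+0.35)·(-5)] / -2625 = +0.001067
∂h/∂y = [40·(+0.35) − (-5)·(+0.07)] / -2625 = -0.005467
Flow = −∇h = (-0.001067 east, +0.005467 north), which points north.

N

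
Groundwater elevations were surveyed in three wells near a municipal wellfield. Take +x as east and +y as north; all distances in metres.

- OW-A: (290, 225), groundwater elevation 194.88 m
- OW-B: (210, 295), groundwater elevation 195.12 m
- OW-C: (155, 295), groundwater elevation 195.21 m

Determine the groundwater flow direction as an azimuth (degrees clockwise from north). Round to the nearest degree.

134°

Taking OW-A as reference: OW-B−OW-A = (-80, 70, +0.24); OW-C−OW-A = (-135, 70, +0.33).
Solve a·Δx + b·Δy = Δh: det = (-80)·70 − (-135)·70 = 3850.
∂h/∂x = [(+0.24)·70 − (+0.33)·70] / 3850 = -0.001636
∂h/∂y = [(-80)·(+0.33) − (-135)·(+0.24)] / 3850 = +0.001558
Flow direction (−∇h) has components (+0.001636 E, -0.001558 N).
Azimuth = atan2(E, N) = atan2(+0.001636, -0.001558) = 133.6° ≈ 134°.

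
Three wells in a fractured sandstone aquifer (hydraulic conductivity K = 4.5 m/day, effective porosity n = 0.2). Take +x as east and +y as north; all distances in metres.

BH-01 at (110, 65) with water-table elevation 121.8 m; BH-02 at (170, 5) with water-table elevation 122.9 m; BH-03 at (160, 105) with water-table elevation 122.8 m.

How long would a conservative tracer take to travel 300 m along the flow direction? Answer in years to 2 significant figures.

Differences from BH-01: to BH-02 (Δx, Δy, Δh) = (60, -60, +1.1); to BH-03 = (50, 40, +1.0).
Solve a·Δx + b·Δy = Δh: det = 60·40 − 50·(-60) = 5400.
∂h/∂x = [(+1.1)·40 − (+1.0)·(-60)] / 5400 = +0.01926
∂h/∂y = [60·(+1.0) − 50·(+1.1)] / 5400 = +0.0009259
|∇h| = √(0.01926² + 0.0009259²) = 0.01928
Seepage velocity v = K·i/n = 4.5 × 0.01928 / 0.2 = 0.4338 m/day.
t = 300 / 0.4338 = 691.6 days = 1.89 years.

1.9 years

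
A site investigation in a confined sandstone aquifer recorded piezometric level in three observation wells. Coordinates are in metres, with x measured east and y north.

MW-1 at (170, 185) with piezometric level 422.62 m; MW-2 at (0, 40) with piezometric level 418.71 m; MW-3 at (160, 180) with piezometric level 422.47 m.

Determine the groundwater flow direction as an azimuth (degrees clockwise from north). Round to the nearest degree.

With h = a·x + b·y + c and MW-1 as origin, the differences give:
  (-170)·a + (-145)·b = -3.91
  (-10)·a + (-5)·b = -0.15
Eliminate b (×(-5) and ×(-145), subtract): -600·a = -2.200 → a = ∂h/∂x = +0.003667
Back-substitute: b = ∂h/∂y = +0.02267.
Flow direction (−∇h) has components (-0.003667 E, -0.02267 N).
Azimuth = atan2(E, N) = atan2(-0.003667, -0.02267) = 189.2° ≈ 189°.

189°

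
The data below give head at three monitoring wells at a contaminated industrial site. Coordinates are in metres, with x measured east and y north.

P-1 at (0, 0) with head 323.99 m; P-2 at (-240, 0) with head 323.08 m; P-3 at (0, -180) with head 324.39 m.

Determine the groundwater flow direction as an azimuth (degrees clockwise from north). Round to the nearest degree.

300°

∂h/∂x = (323.08 − 323.99) / (-240 − 0) = +0.003792
∂h/∂y = (324.39 − 323.99) / (-180 − 0) = -0.002222
Flow direction (−∇h) has components (-0.003792 E, +0.002222 N).
Azimuth = atan2(E, N) = atan2(-0.003792, +0.002222) = 300.4° ≈ 300°.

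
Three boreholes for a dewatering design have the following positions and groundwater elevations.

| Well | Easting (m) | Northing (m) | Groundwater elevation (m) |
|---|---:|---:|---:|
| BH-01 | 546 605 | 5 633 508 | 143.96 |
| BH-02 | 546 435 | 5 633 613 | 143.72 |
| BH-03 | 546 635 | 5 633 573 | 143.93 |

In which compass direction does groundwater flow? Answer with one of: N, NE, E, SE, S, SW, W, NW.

NW

Taking BH-01 as reference: BH-02−BH-01 = (-170, 105, -0.24); BH-03−BH-01 = (30, 65, -0.03).
Solve a·Δx + b·Δy = Δh: det = (-170)·65 − 30·105 = -14200.
∂h/∂x = [(-0.24)·65 − (-0.03)·105] / -14200 = +0.0008768
∂h/∂y = [(-170)·(-0.03) − 30·(-0.24)] / -14200 = -0.0008662
Flow = −∇h = (-0.0008768 east, +0.0008662 north), which points northwest.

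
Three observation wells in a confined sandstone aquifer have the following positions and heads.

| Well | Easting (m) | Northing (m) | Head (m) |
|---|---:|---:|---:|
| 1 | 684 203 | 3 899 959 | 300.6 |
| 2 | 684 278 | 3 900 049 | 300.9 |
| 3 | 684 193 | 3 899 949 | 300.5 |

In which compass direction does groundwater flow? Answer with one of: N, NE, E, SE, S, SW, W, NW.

NW

Differences from 1: to 2 (Δx, Δy, Δh) = (75, 90, +0.3); to 3 = (-10, -10, -0.1).
Solve a·Δx + b·Δy = Δh: det = 75·(-10) − (-10)·90 = 150.
∂h/∂x = [(+0.3)·(-10) − (-0.1)·90] / 150 = +0.04000
∂h/∂y = [75·(-0.1) − (-10)·(+0.3)] / 150 = -0.03000
Flow = −∇h = (-0.04000 east, +0.03000 north), which points northwest.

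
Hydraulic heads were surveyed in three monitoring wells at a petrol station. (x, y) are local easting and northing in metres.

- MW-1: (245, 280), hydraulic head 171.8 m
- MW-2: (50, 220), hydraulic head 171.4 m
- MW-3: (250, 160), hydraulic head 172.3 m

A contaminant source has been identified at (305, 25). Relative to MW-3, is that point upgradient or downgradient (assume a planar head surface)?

upgradient

Differences from MW-1: to MW-2 (Δx, Δy, Δh) = (-195, -60, -0.4); to MW-3 = (5, -120, +0.5).
Solve a·Δx + b·Δy = Δh: det = (-195)·(-120) − 5·(-60) = 23700.
∂h/∂x = [(-0.4)·(-120) − (+0.5)·(-60)] / 23700 = +0.003291
∂h/∂y = [(-195)·(+0.5) − 5·(-0.4)] / 23700 = -0.004030
Head at (305, 25) = 171.8 + (+0.003291)·(60) + (-0.004030)·(-255) = 173.03 m.
That is higher than the 172.3 m at MW-3, so the point is upgradient.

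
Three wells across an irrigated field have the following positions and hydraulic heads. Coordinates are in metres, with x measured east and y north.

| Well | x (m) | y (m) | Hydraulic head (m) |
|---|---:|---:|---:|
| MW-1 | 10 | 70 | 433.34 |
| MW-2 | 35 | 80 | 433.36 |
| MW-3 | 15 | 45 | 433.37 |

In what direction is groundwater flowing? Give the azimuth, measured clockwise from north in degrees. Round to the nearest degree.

Taking MW-1 as reference: MW-2−MW-1 = (25, 10, +0.02); MW-3−MW-1 = (5, -25, +0.03).
Solve a·Δx + b·Δy = Δh: det = 25·(-25) − 5·10 = -675.
∂h/∂x = [(+0.02)·(-25) − (+0.03)·10] / -675 = +0.001185
∂h/∂y = [25·(+0.03) − 5·(+0.02)] / -675 = -0.0009630
Flow direction (−∇h) has components (-0.001185 E, +0.0009630 N).
Azimuth = atan2(E, N) = atan2(-0.001185, +0.0009630) = 309.1° ≈ 309°.

309°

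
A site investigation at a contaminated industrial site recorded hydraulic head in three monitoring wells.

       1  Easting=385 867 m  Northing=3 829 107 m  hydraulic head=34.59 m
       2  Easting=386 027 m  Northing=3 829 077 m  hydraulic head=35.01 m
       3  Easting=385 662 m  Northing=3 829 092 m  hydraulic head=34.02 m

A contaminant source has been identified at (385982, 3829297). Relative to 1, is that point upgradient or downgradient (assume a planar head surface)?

upgradient

Differences from 1: to 2 (Δx, Δy, Δh) = (160, -30, +0.42); to 3 = (-205, -15, -0.57).
Determinant of the coordinate differences = 160·(-15) − (-205)·(-30) = -8550.
∂h/∂x = [(+0.42)·(-15) − (-0.57)·(-30)] / -8550 = +0.002737
∂h/∂y = [160·(-0.57) − (-205)·(+0.42)] / -8550 = +0.0005965
Head at (385982, 3829297) = 34.59 + (+0.002737)·(115) + (+0.0005965)·(190) = 35.02 m.
That is higher than the 34.59 m at 1, so the point is upgradient.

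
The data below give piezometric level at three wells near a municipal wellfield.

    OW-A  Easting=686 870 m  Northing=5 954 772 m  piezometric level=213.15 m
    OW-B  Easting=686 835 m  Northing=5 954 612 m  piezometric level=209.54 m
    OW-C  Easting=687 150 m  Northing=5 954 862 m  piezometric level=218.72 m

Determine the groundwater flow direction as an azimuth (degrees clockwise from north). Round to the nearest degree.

215°

Taking OW-A as reference: OW-B−OW-A = (-35, -160, -3.61); OW-C−OW-A = (280, 90, +5.57).
Determinant of the coordinate differences = (-35)·90 − 280·(-160) = 41650.
∂h/∂x = [(-3.61)·90 − (+5.57)·(-160)] / 41650 = +0.01360
∂h/∂y = [(-35)·(+5.57) − 280·(-3.61)] / 41650 = +0.01959
Flow direction (−∇h) has components (-0.01360 E, -0.01959 N).
Azimuth = atan2(E, N) = atan2(-0.01360, -0.01959) = 214.8° ≈ 215°.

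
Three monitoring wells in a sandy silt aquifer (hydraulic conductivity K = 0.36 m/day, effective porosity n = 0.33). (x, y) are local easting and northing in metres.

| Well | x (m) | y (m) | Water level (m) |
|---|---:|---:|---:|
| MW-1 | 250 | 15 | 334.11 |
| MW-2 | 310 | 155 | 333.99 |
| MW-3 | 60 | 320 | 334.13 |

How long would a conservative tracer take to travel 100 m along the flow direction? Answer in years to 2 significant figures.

250 years

With h = a·x + b·y + c and MW-1 as origin, the differences give:
  60·a + 140·b = -0.12
  (-190)·a + 305·b = +0.02
Eliminate b (×305 and ×140, subtract): 44900·a = -39.400 → a = ∂h/∂x = -0.0008775
Back-substitute: b = ∂h/∂y = -0.0004811.
|∇h| = √(-0.0008775² + -0.0004811²) = 0.001001
Seepage velocity v = K·i/n = 0.36 × 0.001001 / 0.33 = 0.001092 m/day.
t = 100 / 0.001092 = 9.158e+04 days = 251 years.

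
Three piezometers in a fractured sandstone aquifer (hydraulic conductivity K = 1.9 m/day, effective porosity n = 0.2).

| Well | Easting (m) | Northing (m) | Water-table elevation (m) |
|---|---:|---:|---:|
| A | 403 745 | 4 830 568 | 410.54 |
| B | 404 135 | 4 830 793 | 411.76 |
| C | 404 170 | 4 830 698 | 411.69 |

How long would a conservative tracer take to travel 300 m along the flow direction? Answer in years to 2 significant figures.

With h = a·x + b·y + c and A as origin, the differences give:
  390·a + 225·b = +1.22
  425·a + 130·b = +1.15
Eliminate b (×130 and ×225, subtract): -44925·a = -100.150 → a = ∂h/∂x = +0.002229
Back-substitute: b = ∂h/∂y = +0.001558.
|∇h| = √(0.002229² + 0.001558²) = 0.00272
Seepage velocity v = K·i/n = 1.9 × 0.00272 / 0.2 = 0.02584 m/day.
t = 300 / 0.02584 = 1.161e+04 days = 31.8 years.

32 years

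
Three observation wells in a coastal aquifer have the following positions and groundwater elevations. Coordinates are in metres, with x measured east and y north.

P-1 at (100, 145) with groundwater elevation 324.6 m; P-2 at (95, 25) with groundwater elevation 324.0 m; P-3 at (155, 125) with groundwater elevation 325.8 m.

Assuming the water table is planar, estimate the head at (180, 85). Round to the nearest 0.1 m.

326.2 m

Taking P-1 as reference: P-2−P-1 = (-5, -120, -0.6); P-3−P-1 = (55, -20, +1.2).
Solve a·Δx + b·Δy = Δh: det = (-5)·(-20) − 55·(-120) = 6700.
∂h/∂x = [(-0.6)·(-20) − (+1.2)·(-120)] / 6700 = +0.02328
∂h/∂y = [(-5)·(+1.2) − 55·(-0.6)] / 6700 = +0.004030
h(180, 85) = 324.6 + (+0.02328)·(80) + (+0.004030)·(-60) = 324.6 +1.863 -0.242 = 326.221 m.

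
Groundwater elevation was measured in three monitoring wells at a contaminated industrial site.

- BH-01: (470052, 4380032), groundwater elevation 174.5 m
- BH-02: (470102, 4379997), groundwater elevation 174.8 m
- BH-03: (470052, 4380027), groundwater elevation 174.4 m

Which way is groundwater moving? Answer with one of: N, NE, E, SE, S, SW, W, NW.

SW

With h = a·x + b·y + c and BH-01 as origin, the differences give:
  50·a + (-35)·b = +0.3
  0·a + (-5)·b = -0.1
Eliminate b (×(-5) and ×(-35), subtract): -250·a = -5.00 → a = ∂h/∂x = +0.02000
Back-substitute: b = ∂h/∂y = +0.02000.
Flow = −∇h = (-0.02000 east, -0.02000 north), which points southwest.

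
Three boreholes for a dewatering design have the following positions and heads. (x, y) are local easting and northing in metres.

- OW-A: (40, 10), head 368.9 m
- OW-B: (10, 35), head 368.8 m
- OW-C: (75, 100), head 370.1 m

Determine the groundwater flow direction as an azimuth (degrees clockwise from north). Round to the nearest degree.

Taking OW-A as reference: OW-B−OW-A = (-30, 25, -0.1); OW-C−OW-A = (35, 90, +1.2).
Determinant of the coordinate differences = (-30)·90 − 35·25 = -3575.
∂h/∂x = [(-0.1)·90 − (+1.2)·25] / -3575 = +0.01091
∂h/∂y = [(-30)·(+1.2) − 35·(-0.1)] / -3575 = +0.009091
Flow direction (−∇h) has components (-0.01091 E, -0.009091 N).
Azimuth = atan2(E, N) = atan2(-0.01091, -0.009091) = 230.2° ≈ 230°.

230°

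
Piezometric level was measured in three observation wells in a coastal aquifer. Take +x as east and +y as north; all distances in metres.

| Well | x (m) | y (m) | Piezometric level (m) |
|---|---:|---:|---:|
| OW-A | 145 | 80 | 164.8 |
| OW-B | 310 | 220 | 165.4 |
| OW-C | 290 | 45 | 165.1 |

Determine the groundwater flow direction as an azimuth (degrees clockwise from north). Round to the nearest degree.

Taking OW-A as reference: OW-B−OW-A = (165, 140, +0.6); OW-C−OW-A = (145, -35, +0.3).
Solve a·Δx + b·Δy = Δh: det = 165·(-35) − 145·140 = -26075.
∂h/∂x = [(+0.6)·(-35) − (+0.3)·140] / -26075 = +0.002416
∂h/∂y = [165·(+0.3) − 145·(+0.6)] / -26075 = +0.001438
Flow direction (−∇h) has components (-0.002416 E, -0.001438 N).
Azimuth = atan2(E, N) = atan2(-0.002416, -0.001438) = 239.2° ≈ 239°.

239°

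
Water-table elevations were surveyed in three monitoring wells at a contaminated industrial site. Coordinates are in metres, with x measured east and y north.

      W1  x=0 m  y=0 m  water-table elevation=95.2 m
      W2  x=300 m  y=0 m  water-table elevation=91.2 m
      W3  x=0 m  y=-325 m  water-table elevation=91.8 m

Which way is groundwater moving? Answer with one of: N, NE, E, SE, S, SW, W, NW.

SE

∂h/∂x = (91.2 − 95.2) / (300 − 0) = -0.01333
∂h/∂y = (91.8 − 95.2) / (-325 − 0) = +0.01046
Flow = −∇h = (+0.01333 east, -0.01046 north), which points southeast.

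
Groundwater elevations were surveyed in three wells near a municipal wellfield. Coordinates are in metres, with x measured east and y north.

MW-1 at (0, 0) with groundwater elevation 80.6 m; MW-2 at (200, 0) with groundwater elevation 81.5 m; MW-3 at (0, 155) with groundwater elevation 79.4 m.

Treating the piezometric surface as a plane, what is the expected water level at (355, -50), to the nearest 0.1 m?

∂h/∂x = (81.5 − 80.6) / (200 − 0) = +0.004500
∂h/∂y = (79.4 − 80.6) / (155 − 0) = -0.007742
h(355, -50) = 80.6 + (+0.004500)·(355) + (-0.007742)·(-50) = 80.6 +1.598 +0.387 = 82.585 m.

82.6 m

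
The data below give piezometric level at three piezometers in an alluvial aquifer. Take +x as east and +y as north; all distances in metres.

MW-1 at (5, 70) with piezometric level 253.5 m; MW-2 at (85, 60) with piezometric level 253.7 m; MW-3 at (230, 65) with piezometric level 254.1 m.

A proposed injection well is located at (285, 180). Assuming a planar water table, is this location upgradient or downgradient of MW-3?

upgradient

Taking MW-1 as reference: MW-2−MW-1 = (80, -10, +0.2); MW-3−MW-1 = (225, -5, +0.6).
Determinant of the coordinate differences = 80·(-5) − 225·(-10) = 1850.
∂h/∂x = [(+0.2)·(-5) − (+0.6)·(-10)] / 1850 = +0.002703
∂h/∂y = [80·(+0.6) − 225·(+0.2)] / 1850 = +0.001622
Head at (285, 180) = 253.5 + (+0.002703)·(280) + (+0.001622)·(110) = 254.44 m.
That is higher than the 254.1 m at MW-3, so the point is upgradient.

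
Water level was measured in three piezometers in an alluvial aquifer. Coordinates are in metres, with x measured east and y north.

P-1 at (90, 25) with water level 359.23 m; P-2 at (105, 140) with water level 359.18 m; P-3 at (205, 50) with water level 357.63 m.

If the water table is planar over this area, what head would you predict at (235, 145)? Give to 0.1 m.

357.3 m

Differences from P-1: to P-2 (Δx, Δy, Δh) = (15, 115, -0.05); to P-3 = (115, 25, -1.60).
Solve a·Δx + b·Δy = Δh: det = 15·25 − 115·115 = -12850.
∂h/∂x = [(-0.05)·25 − (-1.60)·115] / -12850 = -0.01422
∂h/∂y = [15·(-1.60) − 115·(-0.05)] / -12850 = +0.001420
h(235, 145) = 359.23 + (-0.01422)·(145) + (+0.001420)·(120) = 359.23 -2.062 +0.170 = 357.338 m.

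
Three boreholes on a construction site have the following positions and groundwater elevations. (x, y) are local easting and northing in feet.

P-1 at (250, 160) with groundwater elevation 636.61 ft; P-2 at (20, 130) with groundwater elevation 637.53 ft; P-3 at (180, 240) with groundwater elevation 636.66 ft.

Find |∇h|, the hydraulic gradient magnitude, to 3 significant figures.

Taking P-1 as reference: P-2−P-1 = (-230, -30, +0.92); P-3−P-1 = (-70, 80, +0.05).
Solve a·Δx + b·Δy = Δh: det = (-230)·80 − (-70)·(-30) = -20500.
∂h/∂x = [(+0.92)·80 − (+0.05)·(-30)] / -20500 = -0.003663
∂h/∂y = [(-230)·(+0.05) − (-70)·(+0.92)] / -20500 = -0.002580
|∇h| = √(-0.003663² + -0.002580²) = 0.00448

0.00448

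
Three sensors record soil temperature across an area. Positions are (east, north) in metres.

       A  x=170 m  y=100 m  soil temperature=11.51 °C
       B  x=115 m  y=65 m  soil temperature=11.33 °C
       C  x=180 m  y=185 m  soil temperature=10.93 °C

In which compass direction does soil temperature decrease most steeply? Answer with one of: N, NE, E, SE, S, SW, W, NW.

NW

With T = a·x + b·y + c and A as origin, the differences give:
  (-55)·a + (-35)·b = -0.18
  10·a + 85·b = -0.58
Eliminate b (×85 and ×(-35), subtract): -4325·a = -35.600 → a = ∂T/∂x = +0.008231
Back-substitute: b = ∂T/∂y = -0.007792.
Steepest decrease is along −∇f = (-0.008231 E, +0.007792 N) → northwest.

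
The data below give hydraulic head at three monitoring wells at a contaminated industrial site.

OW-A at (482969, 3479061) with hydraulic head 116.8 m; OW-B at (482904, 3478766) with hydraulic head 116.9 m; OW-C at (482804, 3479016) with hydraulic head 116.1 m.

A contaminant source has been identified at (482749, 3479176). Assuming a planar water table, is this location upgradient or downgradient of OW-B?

Three-point gradient (reference OW-A): Δ to OW-B = (-65, -295, +0.1), Δ to OW-C = (-165, -45, -0.7).
∂h/∂x = +0.004612, ∂h/∂y = -0.001355 (det = -45750).
Head at (482749, 3479176) = 116.8 + (+0.004612)·(-220) + (-0.001355)·(115) = 115.63 m.
That is lower than the 116.9 m at OW-B, so the point is downgradient.

downgradient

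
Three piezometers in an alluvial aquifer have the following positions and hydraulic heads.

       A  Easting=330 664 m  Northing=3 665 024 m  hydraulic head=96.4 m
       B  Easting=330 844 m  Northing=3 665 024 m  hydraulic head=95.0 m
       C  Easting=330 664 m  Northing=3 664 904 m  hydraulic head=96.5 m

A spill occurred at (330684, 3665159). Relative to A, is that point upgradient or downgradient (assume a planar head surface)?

∂h/∂x = (95.0 − 96.4) / (330844 − 330664) = -0.007778
∂h/∂y = (96.5 − 96.4) / (3664904 − 3665024) = -0.0008333
Head at (330684, 3665159) = 96.4 + (-0.007778)·(20) + (-0.0008333)·(135) = 96.13 m.
That is lower than the 96.4 m at A, so the point is downgradient.

downgradient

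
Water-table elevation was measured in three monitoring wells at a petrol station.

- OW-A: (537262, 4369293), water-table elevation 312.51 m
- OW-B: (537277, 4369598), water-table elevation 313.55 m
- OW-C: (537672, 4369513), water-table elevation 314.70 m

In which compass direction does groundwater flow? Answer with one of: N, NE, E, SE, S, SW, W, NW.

SW

Taking OW-A as reference: OW-B−OW-A = (15, 305, +1.04); OW-C−OW-A = (410, 220, +2.19).
Determinant of the coordinate differences = 15·220 − 410·305 = -121750.
∂h/∂x = [(+1.04)·220 − (+2.19)·305] / -121750 = +0.003607
∂h/∂y = [15·(+2.19) − 410·(+1.04)] / -121750 = +0.003232
Flow = −∇h = (-0.003607 east, -0.003232 north), which points southwest.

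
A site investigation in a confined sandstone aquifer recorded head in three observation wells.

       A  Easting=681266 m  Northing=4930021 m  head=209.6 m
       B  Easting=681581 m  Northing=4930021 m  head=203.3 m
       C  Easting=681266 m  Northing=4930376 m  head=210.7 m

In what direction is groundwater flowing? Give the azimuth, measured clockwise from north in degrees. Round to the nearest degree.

099°

∂h/∂x = (203.3 − 209.6) / (681581 − 681266) = -0.02000
∂h/∂y = (210.7 − 209.6) / (4930376 − 4930021) = +0.003099
Flow direction (−∇h) has components (+0.02000 E, -0.003099 N).
Azimuth = atan2(E, N) = atan2(+0.02000, -0.003099) = 98.8° ≈ 099°.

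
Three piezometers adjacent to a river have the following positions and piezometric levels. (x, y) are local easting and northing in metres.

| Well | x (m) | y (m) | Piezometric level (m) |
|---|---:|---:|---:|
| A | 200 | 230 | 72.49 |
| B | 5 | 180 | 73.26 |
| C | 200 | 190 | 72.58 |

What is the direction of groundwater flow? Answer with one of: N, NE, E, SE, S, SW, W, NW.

Taking A as reference: B−A = (-195, -50, +0.77); C−A = (0, -40, +0.09).
Solve a·Δx + b·Δy = Δh: det = (-195)·(-40) − 0·(-50) = 7800.
∂h/∂x = [(+0.77)·(-40) − (+0.09)·(-50)] / 7800 = -0.003372
∂h/∂y = [(-195)·(+0.09) − 0·(+0.77)] / 7800 = -0.002250
Flow = −∇h = (+0.003372 east, +0.002250 north), which points northeast.

NE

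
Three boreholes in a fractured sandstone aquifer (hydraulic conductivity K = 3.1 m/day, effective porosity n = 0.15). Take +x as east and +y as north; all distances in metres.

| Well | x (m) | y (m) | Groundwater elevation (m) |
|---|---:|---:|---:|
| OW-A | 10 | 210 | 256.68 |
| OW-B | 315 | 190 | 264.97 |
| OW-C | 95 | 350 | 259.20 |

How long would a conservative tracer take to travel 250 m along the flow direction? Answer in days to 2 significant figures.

With h = a·x + b·y + c and OW-A as origin, the differences give:
  305·a + (-20)·b = +8.29
  85·a + 140·b = +2.52
Eliminate b (×140 and ×(-20), subtract): 44400·a = 1211.000 → a = ∂h/∂x = +0.02727
Back-substitute: b = ∂h/∂y = +0.001440.
|∇h| = √(0.02727² + 0.001440²) = 0.02731
Seepage velocity v = K·i/n = 3.1 × 0.02731 / 0.15 = 0.5644 m/day.
t = 250 / 0.5644 = 442.9 days.

440 days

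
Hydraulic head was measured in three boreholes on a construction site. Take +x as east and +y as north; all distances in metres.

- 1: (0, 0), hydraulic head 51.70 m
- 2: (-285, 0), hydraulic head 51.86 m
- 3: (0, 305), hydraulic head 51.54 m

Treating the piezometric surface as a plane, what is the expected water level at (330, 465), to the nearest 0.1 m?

∂h/∂x = (51.86 − 51.70) / (-285 − 0) = -0.0005614
∂h/∂y = (51.54 − 51.70) / (305 − 0) = -0.0005246
h(330, 465) = 51.70 + (-0.0005614)·(330) + (-0.0005246)·(465) = 51.70 -0.185 -0.244 = 51.271 m.

51.3 m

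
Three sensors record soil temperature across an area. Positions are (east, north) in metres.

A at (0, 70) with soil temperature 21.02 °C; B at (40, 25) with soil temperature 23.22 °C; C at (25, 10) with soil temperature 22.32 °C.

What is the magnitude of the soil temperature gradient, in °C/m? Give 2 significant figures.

Differences from A: to B (Δx, Δy, Δh) = (40, -45, +2.20); to C = (25, -60, +1.30).
Solve a·Δx + b·Δy = ΔT: det = 40·(-60) − 25·(-45) = -1275.
∂T/∂x = [(+2.20)·(-60) − (+1.30)·(-45)] / -1275 = +0.05765
∂T/∂y = [40·(+1.30) − 25·(+2.20)] / -1275 = +0.002353
|∇f| = √(0.05765² + 0.002353²) = 0.0577 °C/m

0.058 °C/m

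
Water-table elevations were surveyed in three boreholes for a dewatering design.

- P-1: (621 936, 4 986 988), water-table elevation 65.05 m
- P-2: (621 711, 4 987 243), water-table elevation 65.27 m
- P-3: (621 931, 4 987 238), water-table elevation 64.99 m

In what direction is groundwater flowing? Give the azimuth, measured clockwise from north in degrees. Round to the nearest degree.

Three-point gradient (reference P-1): Δ to P-2 = (-225, 255, +0.22), Δ to P-3 = (-5, 250, -0.06).
∂h/∂x = -0.001279, ∂h/∂y = -0.0002656 (det = -54975).
Flow direction (−∇h) has components (+0.001279 E, +0.0002656 N).
Azimuth = atan2(E, N) = atan2(+0.001279, +0.0002656) = 78.3° ≈ 078°.

078°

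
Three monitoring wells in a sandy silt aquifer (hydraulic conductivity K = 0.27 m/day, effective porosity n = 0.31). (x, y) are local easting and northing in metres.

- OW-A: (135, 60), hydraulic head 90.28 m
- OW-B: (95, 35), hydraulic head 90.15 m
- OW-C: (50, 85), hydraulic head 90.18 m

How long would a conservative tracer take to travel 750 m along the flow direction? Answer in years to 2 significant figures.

With h = a·x + b·y + c and OW-A as origin, the differences give:
  (-40)·a + (-25)·b = -0.13
  (-85)·a + 25·b = -0.10
Eliminate b (×25 and ×(-25), subtract): -3125·a = -5.750 → a = ∂h/∂x = +0.001840
Back-substitute: b = ∂h/∂y = +0.002256.
|∇h| = √(0.001840² + 0.002256²) = 0.002911
Seepage velocity v = K·i/n = 0.27 × 0.002911 / 0.31 = 0.002535 m/day.
t = 750 / 0.002535 = 2.959e+05 days = 810 years.

810 years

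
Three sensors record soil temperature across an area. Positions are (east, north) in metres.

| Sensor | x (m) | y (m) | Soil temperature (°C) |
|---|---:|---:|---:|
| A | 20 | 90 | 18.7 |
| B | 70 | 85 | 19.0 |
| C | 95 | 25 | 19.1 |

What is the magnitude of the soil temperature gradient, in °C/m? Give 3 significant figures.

0.00615 °C/m

With T = a·x + b·y + c and A as origin, the differences give:
  50·a + (-5)·b = +0.3
  75·a + (-65)·b = +0.4
Eliminate b (×(-65) and ×(-5), subtract): -2875·a = -17.50 → a = ∂T/∂x = +0.006087
Back-substitute: b = ∂T/∂y = +0.0008696.
|∇f| = √(0.006087² + 0.0008696²) = 0.006149 °C/m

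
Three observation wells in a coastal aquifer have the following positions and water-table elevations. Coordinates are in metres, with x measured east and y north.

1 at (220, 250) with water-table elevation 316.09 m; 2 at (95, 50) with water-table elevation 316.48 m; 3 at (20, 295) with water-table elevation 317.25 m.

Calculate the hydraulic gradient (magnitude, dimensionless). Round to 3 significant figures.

0.00566

Taking 1 as reference: 2−1 = (-125, -200, +0.39); 3−1 = (-200, 45, +1.16).
Solve a·Δx + b·Δy = Δh: det = (-125)·45 − (-200)·(-200) = -45625.
∂h/∂x = [(+0.39)·45 − (+1.16)·(-200)] / -45625 = -0.005470
∂h/∂y = [(-125)·(+1.16) − (-200)·(+0.39)] / -45625 = +0.001468
|∇h| = √(-0.005470² + 0.001468²) = 0.005664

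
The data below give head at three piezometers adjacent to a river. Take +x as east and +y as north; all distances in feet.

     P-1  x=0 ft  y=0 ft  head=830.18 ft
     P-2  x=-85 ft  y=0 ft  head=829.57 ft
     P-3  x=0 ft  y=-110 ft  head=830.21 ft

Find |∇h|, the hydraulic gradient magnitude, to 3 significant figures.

0.00718

∂h/∂x = (829.57 − 830.18) / (-85 − 0) = +0.007176
∂h/∂y = (830.21 − 830.18) / (-110 − 0) = -0.0002727
|∇h| = √(0.007176² + -0.0002727²) = 0.007181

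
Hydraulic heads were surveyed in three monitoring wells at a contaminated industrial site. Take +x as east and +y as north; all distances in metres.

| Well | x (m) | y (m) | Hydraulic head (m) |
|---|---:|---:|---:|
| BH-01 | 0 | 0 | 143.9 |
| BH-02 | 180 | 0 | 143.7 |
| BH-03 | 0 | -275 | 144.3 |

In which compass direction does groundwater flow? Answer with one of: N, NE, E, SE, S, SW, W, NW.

NE

∂h/∂x = (143.7 − 143.9) / (180 − 0) = -0.001111
∂h/∂y = (144.3 − 143.9) / (-275 − 0) = -0.001455
Flow = −∇h = (+0.001111 east, +0.001455 north), which points northeast.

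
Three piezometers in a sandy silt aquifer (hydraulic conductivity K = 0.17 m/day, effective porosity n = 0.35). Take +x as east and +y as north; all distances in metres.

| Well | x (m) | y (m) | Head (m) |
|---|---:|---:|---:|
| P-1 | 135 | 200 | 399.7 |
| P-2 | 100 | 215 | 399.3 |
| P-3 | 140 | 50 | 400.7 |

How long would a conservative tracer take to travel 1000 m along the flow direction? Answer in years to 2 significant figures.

Differences from P-1: to P-2 (Δx, Δy, Δh) = (-35, 15, -0.4); to P-3 = (5, -150, +1.0).
Solve a·Δx + b·Δy = Δh: det = (-35)·(-150) − 5·15 = 5175.
∂h/∂x = [(-0.4)·(-150) − (+1.0)·15] / 5175 = +0.008696
∂h/∂y = [(-35)·(+1.0) − 5·(-0.4)] / 5175 = -0.006377
|∇h| = √(0.008696² + -0.006377²) = 0.01078
Seepage velocity v = K·i/n = 0.17 × 0.01078 / 0.35 = 0.005236 m/day.
t = 1000 / 0.005236 = 1.91e+05 days = 523 years.

520 years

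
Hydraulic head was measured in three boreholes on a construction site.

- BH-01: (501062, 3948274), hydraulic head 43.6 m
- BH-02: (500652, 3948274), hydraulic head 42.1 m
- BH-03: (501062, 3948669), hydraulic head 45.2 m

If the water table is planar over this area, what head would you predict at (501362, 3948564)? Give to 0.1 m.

∂h/∂x = (42.1 − 43.6) / (500652 − 501062) = +0.003659
∂h/∂y = (45.2 − 43.6) / (3948669 − 3948274) = +0.004051
h(501362, 3948564) = 43.6 + (+0.003659)·(300) + (+0.004051)·(290) = 43.6 +1.098 +1.175 = 45.872 m.

45.9 m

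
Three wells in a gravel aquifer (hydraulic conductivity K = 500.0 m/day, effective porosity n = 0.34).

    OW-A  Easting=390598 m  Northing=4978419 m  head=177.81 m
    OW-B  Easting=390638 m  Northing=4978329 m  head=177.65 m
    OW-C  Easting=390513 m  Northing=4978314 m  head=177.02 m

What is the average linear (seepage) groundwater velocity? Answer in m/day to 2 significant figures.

8.8 m/day

With h = a·x + b·y + c and OW-A as origin, the differences give:
  40·a + (-90)·b = -0.16
  (-85)·a + (-105)·b = -0.79
Eliminate b (×(-105) and ×(-90), subtract): -11850·a = -54.300 → a = ∂h/∂x = +0.004582
Back-substitute: b = ∂h/∂y = +0.003814.
|∇h| = √(0.004582² + 0.003814²) = 0.005962
Seepage velocity v = K·i/n = 500.0 × 0.005962 / 0.34 = 8.768 m/day.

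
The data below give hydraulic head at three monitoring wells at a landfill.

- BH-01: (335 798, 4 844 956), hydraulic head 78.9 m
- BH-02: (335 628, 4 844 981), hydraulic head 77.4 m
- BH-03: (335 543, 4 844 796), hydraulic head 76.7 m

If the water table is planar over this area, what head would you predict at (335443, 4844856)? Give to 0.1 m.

75.8 m

With h = a·x + b·y + c and BH-01 as origin, the differences give:
  (-170)·a + 25·b = -1.5
  (-255)·a + (-160)·b = -2.2
Eliminate b (×(-160) and ×25, subtract): 33575·a = 295.00 → a = ∂h/∂x = +0.008786
Back-substitute: b = ∂h/∂y = -0.0002532.
h(335443, 4844856) = 78.9 + (+0.008786)·(-355) + (-0.0002532)·(-100) = 78.9 -3.119 +0.025 = 75.806 m.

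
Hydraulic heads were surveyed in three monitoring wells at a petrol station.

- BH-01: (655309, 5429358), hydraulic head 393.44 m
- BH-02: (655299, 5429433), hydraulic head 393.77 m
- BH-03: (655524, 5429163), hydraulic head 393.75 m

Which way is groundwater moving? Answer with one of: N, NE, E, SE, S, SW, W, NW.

With h = a·x + b·y + c and BH-01 as origin, the differences give:
  (-10)·a + 75·b = +0.33
  215·a + (-195)·b = +0.31
Eliminate b (×(-195) and ×75, subtract): -14175·a = -87.600 → a = ∂h/∂x = +0.006180
Back-substitute: b = ∂h/∂y = +0.005224.
Flow = −∇h = (-0.006180 east, -0.005224 north), which points southwest.

SW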